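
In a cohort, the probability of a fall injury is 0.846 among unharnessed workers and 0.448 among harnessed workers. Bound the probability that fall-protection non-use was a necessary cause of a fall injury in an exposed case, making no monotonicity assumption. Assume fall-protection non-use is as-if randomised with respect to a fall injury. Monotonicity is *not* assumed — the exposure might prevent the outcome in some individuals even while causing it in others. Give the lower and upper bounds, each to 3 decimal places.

Let p₁ = 0.846, p₀ = 0.448.
Under exogeneity alone the bounds on PN are max{0,(p₁−p₀)/p₁} ≤ PN ≤ min{1,(1−p₀)/p₁}.
  lower = (p₁ − p₀)/p₁ = 0.398 / 0.846 ≈ 0.4704
  upper = min{1, (1 − p₀)/p₁} = 0.552 / 0.846 ≈ 0.6525

0.470 ≤ PN ≤ 0.652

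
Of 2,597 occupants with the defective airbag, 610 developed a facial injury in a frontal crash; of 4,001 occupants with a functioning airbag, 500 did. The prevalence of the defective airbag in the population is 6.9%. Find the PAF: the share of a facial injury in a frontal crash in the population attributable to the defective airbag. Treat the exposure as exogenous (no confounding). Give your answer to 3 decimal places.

PAF ≈ 0.057

p₁ = P(outcome | exposed) = 610/2597 = 0.23489
p₀ = P(outcome | unexposed) = 500/4001 = 0.12497
Overall risk P(Y=1) = π·p₁ + (1−π)·p₀ = 0.069×0.23489 + 0.931×0.12497 = 0.13255.
Under exogeneity, PAF = [P(Y=1) − p₀] / P(Y=1).
PAF = (0.13255 − 0.12497) / 0.13255 ≈ 0.0572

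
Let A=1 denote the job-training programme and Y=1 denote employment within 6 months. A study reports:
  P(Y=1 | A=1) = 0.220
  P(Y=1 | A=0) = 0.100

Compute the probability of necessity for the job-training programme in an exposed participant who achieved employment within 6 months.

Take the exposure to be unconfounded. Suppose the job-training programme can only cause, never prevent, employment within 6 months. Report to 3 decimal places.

PN ≈ 0.545

Let p₁ = 0.22, p₀ = 0.1.
Under exogeneity and monotonicity, PN = (p₁ − p₀) / p₁.
PN = (0.22 − 0.1) / 0.22 = 0.12 / 0.22 ≈ 0.5455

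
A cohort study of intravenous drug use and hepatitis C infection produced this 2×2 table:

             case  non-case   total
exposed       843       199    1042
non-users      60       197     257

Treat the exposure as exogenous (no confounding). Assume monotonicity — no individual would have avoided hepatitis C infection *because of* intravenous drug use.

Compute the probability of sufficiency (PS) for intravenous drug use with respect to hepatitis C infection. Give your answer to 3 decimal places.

p₁ = P(outcome | exposed) = 843/1042 = 0.80902
p₀ = P(outcome | unexposed) = 60/257 = 0.23346
Under exogeneity and monotonicity, PS = (p₁ − p₀)/(1 − p₀).
PS = (0.80902 − 0.23346) / 0.76654 ≈ 0.7509

PS ≈ 0.751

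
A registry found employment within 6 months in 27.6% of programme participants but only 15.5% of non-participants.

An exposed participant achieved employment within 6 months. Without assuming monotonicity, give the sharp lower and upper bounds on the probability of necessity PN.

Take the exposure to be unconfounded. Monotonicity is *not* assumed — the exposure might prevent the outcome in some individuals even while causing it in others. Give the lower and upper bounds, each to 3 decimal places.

0.438 ≤ PN ≤ 1.000

p₁ = 0.276, p₀ = 0.155.
Under exogeneity alone the bounds on PN are max{0,(p₁−p₀)/p₁} ≤ PN ≤ min{1,(1−p₀)/p₁}.
  lower = (p₁ − p₀)/p₁ = 0.121 / 0.276 ≈ 0.4384
  upper = min{1, (1 − p₀)/p₁} = 0.845 / 0.276 ≈ 3.0616 → capped at 1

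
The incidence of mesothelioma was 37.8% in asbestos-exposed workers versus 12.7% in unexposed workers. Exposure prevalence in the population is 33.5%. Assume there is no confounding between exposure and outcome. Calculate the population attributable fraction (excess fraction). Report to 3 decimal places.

PAF ≈ 0.398

p₁ = 0.378, p₀ = 0.127.
Overall risk P(Y=1) = π·p₁ + (1−π)·p₀ = 0.335×0.378 + 0.665×0.127 = 0.21108.
Under exogeneity, PAF = [P(Y=1) − p₀] / P(Y=1).
PAF = (0.21108 − 0.127) / 0.21108 ≈ 0.3983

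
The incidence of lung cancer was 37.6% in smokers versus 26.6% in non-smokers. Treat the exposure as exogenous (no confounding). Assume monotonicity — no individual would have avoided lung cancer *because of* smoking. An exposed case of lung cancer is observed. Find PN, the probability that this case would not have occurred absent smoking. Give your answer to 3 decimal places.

p₁ = 0.376, p₀ = 0.266.
Under exogeneity and monotonicity, PN = (p₁ − p₀) / p₁.
PN = (0.376 − 0.266) / 0.376 = 0.11 / 0.376 ≈ 0.2926

PN ≈ 0.293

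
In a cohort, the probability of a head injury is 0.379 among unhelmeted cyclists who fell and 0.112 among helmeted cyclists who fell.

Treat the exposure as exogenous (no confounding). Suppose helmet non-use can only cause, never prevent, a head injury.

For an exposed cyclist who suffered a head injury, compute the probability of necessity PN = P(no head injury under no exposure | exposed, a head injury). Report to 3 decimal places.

PN ≈ 0.704

Let p₁ = 0.379, p₀ = 0.112.
Under exogeneity and monotonicity, PN = (p₁ − p₀) / p₁.
PN = (0.379 − 0.112) / 0.379 = 0.267 / 0.379 ≈ 0.7045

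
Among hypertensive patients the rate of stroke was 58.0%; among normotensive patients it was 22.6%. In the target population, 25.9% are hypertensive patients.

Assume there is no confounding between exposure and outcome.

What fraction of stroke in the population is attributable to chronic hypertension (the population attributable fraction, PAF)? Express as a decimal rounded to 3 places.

p₁ = 0.58, p₀ = 0.226.
Overall risk P(Y=1) = π·p₁ + (1−π)·p₀ = 0.259×0.58 + 0.741×0.226 = 0.31769.
Under exogeneity, PAF = [P(Y=1) − p₀] / P(Y=1).
PAF = (0.31769 − 0.226) / 0.31769 ≈ 0.2886

PAF ≈ 0.289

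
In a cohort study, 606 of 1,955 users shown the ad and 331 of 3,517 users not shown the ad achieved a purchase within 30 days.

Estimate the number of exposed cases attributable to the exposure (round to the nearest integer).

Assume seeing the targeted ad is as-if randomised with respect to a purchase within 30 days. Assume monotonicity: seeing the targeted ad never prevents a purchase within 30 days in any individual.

p₁ = P(outcome | exposed) = 606/1955 = 0.30997
p₀ = P(outcome | unexposed) = 331/3517 = 0.094114
PN = (p₁ − p₀)/p₁ = (0.30997 − 0.094114) / 0.30997 ≈ 0.69638.
Attributable cases ≈ PN × (exposed cases) = 0.69638 × 606 ≈ 422.01.

about 422 cases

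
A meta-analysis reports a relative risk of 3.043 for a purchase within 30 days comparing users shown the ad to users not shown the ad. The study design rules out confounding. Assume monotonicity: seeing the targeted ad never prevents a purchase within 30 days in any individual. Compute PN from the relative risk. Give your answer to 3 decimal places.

PN ≈ 0.671

Under exogeneity and monotonicity, PN = (RR − 1) / RR = 1 − 1/RR.
PN = (3.043 − 1) / 3.043 = 2.043 / 3.043 ≈ 0.6714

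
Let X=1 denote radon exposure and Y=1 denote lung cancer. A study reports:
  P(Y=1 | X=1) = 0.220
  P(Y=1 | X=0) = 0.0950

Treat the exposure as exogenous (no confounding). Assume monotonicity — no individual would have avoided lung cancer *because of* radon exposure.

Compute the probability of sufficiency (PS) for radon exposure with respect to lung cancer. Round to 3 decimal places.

Let p₁ = 0.22, p₀ = 0.095.
Under exogeneity and monotonicity, PS = (p₁ − p₀) / (1 − p₀).
PS = (0.22 − 0.095) / (1 − 0.095) = 0.125 / 0.905 ≈ 0.1381

PS ≈ 0.138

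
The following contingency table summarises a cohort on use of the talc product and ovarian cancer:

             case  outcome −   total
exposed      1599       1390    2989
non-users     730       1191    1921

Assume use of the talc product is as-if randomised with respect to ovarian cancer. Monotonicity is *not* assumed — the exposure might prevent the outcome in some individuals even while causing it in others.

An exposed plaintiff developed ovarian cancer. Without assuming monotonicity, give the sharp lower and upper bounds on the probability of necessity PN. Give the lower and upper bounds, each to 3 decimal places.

p₁ = P(outcome | exposed) = 1599/2989 = 0.53496
p₀ = P(outcome | unexposed) = 730/1921 = 0.38001
Under exogeneity alone the bounds on PN are max{0,(p₁−p₀)/p₁} ≤ PN ≤ min{1,(1−p₀)/p₁}.
  lower = (p₁ − p₀)/p₁ = 0.15495 / 0.53496 ≈ 0.2896
  upper = min{1, (1 − p₀)/p₁} = 0.61999 / 0.53496 ≈ 1.1589 → capped at 1

0.290 ≤ PN ≤ 1.000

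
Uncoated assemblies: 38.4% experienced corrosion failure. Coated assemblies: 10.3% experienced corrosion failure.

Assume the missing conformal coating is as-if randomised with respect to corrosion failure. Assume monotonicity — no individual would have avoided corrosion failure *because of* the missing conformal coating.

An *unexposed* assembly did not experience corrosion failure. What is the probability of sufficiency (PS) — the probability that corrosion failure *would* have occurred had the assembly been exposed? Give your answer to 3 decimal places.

p₁ = 0.384, p₀ = 0.103.
Under exogeneity and monotonicity, PS = (p₁ − p₀) / (1 − p₀).
PS = (0.384 − 0.103) / (1 − 0.103) = 0.281 / 0.897 ≈ 0.3133

PS ≈ 0.313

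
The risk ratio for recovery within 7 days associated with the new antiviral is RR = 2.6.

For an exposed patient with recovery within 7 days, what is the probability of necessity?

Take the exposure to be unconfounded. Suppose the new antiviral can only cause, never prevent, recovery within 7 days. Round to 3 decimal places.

PN ≈ 0.615

Under exogeneity and monotonicity, PN = (RR − 1) / RR = 1 − 1/RR.
PN = (2.6 − 1) / 2.6 = 1.6 / 2.6 ≈ 0.6154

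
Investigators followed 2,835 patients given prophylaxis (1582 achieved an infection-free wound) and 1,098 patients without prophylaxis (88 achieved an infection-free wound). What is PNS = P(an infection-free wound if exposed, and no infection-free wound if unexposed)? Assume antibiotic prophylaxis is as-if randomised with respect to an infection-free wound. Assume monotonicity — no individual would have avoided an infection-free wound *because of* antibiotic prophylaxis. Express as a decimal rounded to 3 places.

PNS ≈ 0.478

p₁ = P(outcome | exposed) = 1582/2835 = 0.55802
p₀ = P(outcome | unexposed) = 88/1098 = 0.080146
Under exogeneity and monotonicity, PNS = p₁ − p₀.
PNS = 0.55802 − 0.080146 = 0.47788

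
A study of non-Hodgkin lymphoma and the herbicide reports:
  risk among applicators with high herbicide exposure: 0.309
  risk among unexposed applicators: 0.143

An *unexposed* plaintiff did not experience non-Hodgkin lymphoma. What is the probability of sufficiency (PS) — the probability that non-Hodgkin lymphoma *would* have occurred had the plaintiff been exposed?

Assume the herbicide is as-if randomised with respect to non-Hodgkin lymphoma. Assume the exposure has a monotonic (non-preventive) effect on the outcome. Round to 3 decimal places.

Let p₁ = 0.309, p₀ = 0.143.
Under exogeneity and monotonicity, PS = (p₁ − p₀) / (1 − p₀).
PS = (0.309 − 0.143) / (1 − 0.143) = 0.166 / 0.857 ≈ 0.1937

PS ≈ 0.194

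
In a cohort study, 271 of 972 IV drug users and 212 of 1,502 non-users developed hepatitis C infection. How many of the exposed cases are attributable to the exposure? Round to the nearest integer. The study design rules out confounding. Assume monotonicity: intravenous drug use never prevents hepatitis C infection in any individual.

p₁ = P(outcome | exposed) = 271/972 = 0.27881
p₀ = P(outcome | unexposed) = 212/1502 = 0.14115
PN = (p₁ − p₀)/p₁ = (0.27881 − 0.14115) / 0.27881 ≈ 0.49375.
Attributable cases ≈ PN × (exposed cases) = 0.49375 × 271 ≈ 133.81.

about 134 cases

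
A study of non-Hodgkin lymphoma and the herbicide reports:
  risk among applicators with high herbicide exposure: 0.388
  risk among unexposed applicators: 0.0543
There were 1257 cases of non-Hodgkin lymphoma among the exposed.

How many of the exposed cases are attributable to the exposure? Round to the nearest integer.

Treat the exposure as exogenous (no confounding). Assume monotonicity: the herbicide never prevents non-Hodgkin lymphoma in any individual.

about 1081 cases

Let p₁ = 0.388, p₀ = 0.0543.
PN = (p₁ − p₀)/p₁ = (0.388 − 0.0543) / 0.388 ≈ 0.86005.
Attributable cases ≈ PN × (exposed cases) = 0.86005 × 1257 ≈ 1081.08.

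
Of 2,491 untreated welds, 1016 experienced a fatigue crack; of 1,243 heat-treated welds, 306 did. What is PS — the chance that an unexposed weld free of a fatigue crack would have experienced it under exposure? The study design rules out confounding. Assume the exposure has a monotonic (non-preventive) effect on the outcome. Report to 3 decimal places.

PS ≈ 0.214

p₁ = P(outcome | exposed) = 1016/2491 = 0.40787
p₀ = P(outcome | unexposed) = 306/1243 = 0.24618
Under exogeneity and monotonicity, PS = (p₁ − p₀) / (1 − p₀).
PS = (0.40787 − 0.24618) / (1 − 0.24618) = 0.16169 / 0.75382 ≈ 0.2145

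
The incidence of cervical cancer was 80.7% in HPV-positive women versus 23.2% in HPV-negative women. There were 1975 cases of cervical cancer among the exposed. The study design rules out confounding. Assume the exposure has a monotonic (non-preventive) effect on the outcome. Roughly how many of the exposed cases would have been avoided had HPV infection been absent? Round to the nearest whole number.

about 1407 cases

p₁ = 0.807, p₀ = 0.232.
PN = (p₁ − p₀)/p₁ = (0.807 − 0.232) / 0.807 ≈ 0.71252.
Attributable cases ≈ PN × (exposed cases) = 0.71252 × 1975 ≈ 1407.22.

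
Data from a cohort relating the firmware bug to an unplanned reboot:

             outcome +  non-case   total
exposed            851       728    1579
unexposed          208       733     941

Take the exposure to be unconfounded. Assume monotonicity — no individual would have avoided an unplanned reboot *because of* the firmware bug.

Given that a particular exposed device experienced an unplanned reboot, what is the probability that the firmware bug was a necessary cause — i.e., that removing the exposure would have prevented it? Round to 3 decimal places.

p₁ = P(outcome | exposed) = 851/1579 = 0.53895
p₀ = P(outcome | unexposed) = 208/941 = 0.22104
Under exogeneity and monotonicity, PN = (p₁ − p₀) / p₁.
PN = (0.53895 − 0.22104) / 0.53895 = 0.31791 / 0.53895 ≈ 0.5899

PN ≈ 0.590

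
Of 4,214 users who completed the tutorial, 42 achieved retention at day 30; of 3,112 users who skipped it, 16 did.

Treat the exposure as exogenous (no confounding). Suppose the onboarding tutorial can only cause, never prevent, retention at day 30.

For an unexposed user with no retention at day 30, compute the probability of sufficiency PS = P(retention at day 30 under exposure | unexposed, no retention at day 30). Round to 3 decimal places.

p₁ = P(outcome | exposed) = 42/4214 = 0.0099668
p₀ = P(outcome | unexposed) = 16/3112 = 0.0051414
Under exogeneity and monotonicity, PS = (p₁ − p₀) / (1 − p₀).
PS = (0.0099668 − 0.0051414) / (1 − 0.0051414) = 0.0048254 / 0.99486 ≈ 0.0049

PS ≈ 0.005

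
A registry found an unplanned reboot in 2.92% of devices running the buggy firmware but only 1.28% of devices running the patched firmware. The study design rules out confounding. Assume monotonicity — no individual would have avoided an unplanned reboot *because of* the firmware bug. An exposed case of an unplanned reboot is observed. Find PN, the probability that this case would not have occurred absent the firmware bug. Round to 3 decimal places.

PN ≈ 0.562

p₁ = 0.0292, p₀ = 0.0128.
Under exogeneity and monotonicity, PN = (p₁ − p₀) / p₁.
PN = (0.0292 − 0.0128) / 0.0292 = 0.0164 / 0.0292 ≈ 0.5616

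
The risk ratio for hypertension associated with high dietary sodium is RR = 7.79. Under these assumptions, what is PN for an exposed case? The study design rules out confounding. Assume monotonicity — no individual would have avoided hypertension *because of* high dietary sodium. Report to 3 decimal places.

Under exogeneity and monotonicity, PN = (RR − 1) / RR = 1 − 1/RR.
PN = (7.79 − 1) / 7.79 = 6.79 / 7.79 ≈ 0.8716

PN ≈ 0.872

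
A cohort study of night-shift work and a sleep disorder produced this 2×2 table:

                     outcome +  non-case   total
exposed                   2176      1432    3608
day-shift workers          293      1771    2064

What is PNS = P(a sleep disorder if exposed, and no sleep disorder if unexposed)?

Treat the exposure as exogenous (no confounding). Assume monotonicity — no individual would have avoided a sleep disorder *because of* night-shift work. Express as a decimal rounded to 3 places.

p₁ = P(outcome | exposed) = 2176/3608 = 0.6031
p₀ = P(outcome | unexposed) = 293/2064 = 0.14196
Under exogeneity and monotonicity, PNS = p₁ − p₀.
PNS = 0.6031 − 0.14196 = 0.46115

PNS ≈ 0.461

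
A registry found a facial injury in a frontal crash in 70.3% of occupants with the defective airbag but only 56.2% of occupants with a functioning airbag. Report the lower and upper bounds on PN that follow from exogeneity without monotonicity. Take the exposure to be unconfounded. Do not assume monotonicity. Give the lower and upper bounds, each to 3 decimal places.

p₁ = 0.703, p₀ = 0.562.
Under exogeneity alone the bounds on PN are max{0,(p₁−p₀)/p₁} ≤ PN ≤ min{1,(1−p₀)/p₁}.
  lower = (p₁ − p₀)/p₁ = 0.141 / 0.703 ≈ 0.2006
  upper = min{1, (1 − p₀)/p₁} = 0.438 / 0.703 ≈ 0.6230

0.201 ≤ PN ≤ 0.623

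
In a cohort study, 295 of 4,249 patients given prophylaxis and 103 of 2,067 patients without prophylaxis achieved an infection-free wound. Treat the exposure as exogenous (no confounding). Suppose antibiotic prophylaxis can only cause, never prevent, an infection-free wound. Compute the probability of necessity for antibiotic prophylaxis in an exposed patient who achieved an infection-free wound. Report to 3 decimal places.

p₁ = P(outcome | exposed) = 295/4249 = 0.069428
p₀ = P(outcome | unexposed) = 103/2067 = 0.049831
Under exogeneity and monotonicity, PN = (p₁ − p₀) / p₁.
PN = (0.069428 − 0.049831) / 0.069428 = 0.019597 / 0.069428 ≈ 0.2823

PN ≈ 0.282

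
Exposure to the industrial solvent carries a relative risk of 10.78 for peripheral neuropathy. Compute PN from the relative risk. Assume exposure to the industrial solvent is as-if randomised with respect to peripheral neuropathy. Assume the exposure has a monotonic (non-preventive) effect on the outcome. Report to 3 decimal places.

PN ≈ 0.907

Under exogeneity and monotonicity, PN = (RR − 1) / RR = 1 − 1/RR.
PN = (10.78 − 1) / 10.78 = 9.78 / 10.78 ≈ 0.9072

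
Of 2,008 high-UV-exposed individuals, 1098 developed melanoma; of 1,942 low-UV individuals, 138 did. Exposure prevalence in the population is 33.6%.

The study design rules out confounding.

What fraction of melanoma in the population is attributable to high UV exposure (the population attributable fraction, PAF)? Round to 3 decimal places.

p₁ = P(outcome | exposed) = 1098/2008 = 0.54681
p₀ = P(outcome | unexposed) = 138/1942 = 0.071061
Overall risk P(Y=1) = π·p₁ + (1−π)·p₀ = 0.336×0.54681 + 0.664×0.071061 = 0.23091.
Under exogeneity, PAF = [P(Y=1) − p₀] / P(Y=1).
PAF = (0.23091 − 0.071061) / 0.23091 ≈ 0.6923

PAF ≈ 0.692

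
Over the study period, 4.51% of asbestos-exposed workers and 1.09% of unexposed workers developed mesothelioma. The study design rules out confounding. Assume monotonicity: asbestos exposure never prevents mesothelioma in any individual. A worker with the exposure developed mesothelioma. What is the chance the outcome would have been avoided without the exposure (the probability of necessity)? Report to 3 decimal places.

p₁ = 0.0451, p₀ = 0.0109.
Under exogeneity and monotonicity, PN = (p₁ − p₀) / p₁.
PN = (0.0451 − 0.0109) / 0.0451 = 0.0342 / 0.0451 ≈ 0.7583

PN ≈ 0.758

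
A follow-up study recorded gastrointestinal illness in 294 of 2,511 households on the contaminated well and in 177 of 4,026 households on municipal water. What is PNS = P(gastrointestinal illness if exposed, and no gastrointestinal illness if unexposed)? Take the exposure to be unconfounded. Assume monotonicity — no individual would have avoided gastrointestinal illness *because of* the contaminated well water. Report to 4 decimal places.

PNS ≈ 0.0731

p₁ = P(outcome | exposed) = 294/2511 = 0.11708
p₀ = P(outcome | unexposed) = 177/4026 = 0.043964
Under exogeneity and monotonicity, PNS = p₁ − p₀.
PNS = 0.11708 − 0.043964 = 0.073121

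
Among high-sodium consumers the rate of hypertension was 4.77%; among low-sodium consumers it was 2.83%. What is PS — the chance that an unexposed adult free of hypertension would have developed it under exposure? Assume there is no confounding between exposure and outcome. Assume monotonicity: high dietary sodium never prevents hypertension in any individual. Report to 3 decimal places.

p₁ = 0.0477, p₀ = 0.0283.
Under exogeneity and monotonicity, PS = (p₁ − p₀) / (1 − p₀).
PS = (0.0477 − 0.0283) / (1 − 0.0283) = 0.0194 / 0.9717 ≈ 0.0200

PS ≈ 0.020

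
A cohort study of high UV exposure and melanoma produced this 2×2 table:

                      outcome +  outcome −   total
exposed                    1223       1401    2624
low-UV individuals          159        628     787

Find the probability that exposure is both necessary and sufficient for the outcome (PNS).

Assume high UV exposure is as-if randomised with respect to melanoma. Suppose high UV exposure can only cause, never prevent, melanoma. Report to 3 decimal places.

p₁ = P(outcome | exposed) = 1223/2624 = 0.46608
p₀ = P(outcome | unexposed) = 159/787 = 0.20203
Under exogeneity and monotonicity, PNS = p₁ − p₀.
PNS = 0.46608 − 0.20203 = 0.26405

PNS ≈ 0.264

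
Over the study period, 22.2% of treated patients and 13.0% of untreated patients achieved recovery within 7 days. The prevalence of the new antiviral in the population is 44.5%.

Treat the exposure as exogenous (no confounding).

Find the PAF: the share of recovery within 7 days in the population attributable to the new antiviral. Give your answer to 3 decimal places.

p₁ = 0.222, p₀ = 0.13.
Overall risk P(Y=1) = π·p₁ + (1−π)·p₀ = 0.445×0.222 + 0.555×0.13 = 0.17094.
Under exogeneity, PAF = [P(Y=1) − p₀] / P(Y=1).
PAF = (0.17094 − 0.13) / 0.17094 ≈ 0.2395

PAF ≈ 0.239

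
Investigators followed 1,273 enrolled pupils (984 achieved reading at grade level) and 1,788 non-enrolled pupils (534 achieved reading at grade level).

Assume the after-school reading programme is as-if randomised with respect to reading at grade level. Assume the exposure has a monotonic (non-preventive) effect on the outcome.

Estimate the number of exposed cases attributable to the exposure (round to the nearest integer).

p₁ = P(outcome | exposed) = 984/1273 = 0.77298
p₀ = P(outcome | unexposed) = 534/1788 = 0.29866
PN = (p₁ − p₀)/p₁ = (0.77298 − 0.29866) / 0.77298 ≈ 0.61363.
Attributable cases ≈ PN × (exposed cases) = 0.61363 × 984 ≈ 603.81.

about 604 cases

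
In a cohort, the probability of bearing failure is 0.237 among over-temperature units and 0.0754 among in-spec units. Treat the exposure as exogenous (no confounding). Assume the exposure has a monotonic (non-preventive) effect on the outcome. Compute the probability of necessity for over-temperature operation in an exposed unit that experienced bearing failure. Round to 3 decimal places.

Let p₁ = 0.237, p₀ = 0.0754.
Under exogeneity and monotonicity, PN = (p₁ − p₀) / p₁.
PN = (0.237 − 0.0754) / 0.237 = 0.1616 / 0.237 ≈ 0.6819

PN ≈ 0.682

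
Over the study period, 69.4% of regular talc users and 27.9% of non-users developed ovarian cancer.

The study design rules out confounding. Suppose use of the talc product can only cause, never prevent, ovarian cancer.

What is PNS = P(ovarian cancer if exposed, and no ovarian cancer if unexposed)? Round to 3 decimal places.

PNS ≈ 0.415

p₁ = 0.694, p₀ = 0.279.
Under exogeneity and monotonicity, PNS = p₁ − p₀.
PNS = 0.694 − 0.279 = 0.415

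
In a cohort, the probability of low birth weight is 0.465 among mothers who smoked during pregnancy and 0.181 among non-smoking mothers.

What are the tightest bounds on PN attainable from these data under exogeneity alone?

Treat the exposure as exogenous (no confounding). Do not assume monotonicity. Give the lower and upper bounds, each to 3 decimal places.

Let p₁ = 0.465, p₀ = 0.181.
Under exogeneity alone the bounds on PN are max{0,(p₁−p₀)/p₁} ≤ PN ≤ min{1,(1−p₀)/p₁}.
  lower = (p₁ − p₀)/p₁ = 0.284 / 0.465 ≈ 0.6108
  upper = min{1, (1 − p₀)/p₁} = 0.819 / 0.465 ≈ 1.7613 → capped at 1

0.611 ≤ PN ≤ 1.000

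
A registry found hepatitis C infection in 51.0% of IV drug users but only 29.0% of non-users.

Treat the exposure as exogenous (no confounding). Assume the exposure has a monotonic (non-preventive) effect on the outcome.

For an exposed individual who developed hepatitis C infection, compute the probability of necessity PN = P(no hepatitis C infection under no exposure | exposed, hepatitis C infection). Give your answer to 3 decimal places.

p₁ = 0.51, p₀ = 0.29.
Under exogeneity and monotonicity, PN = (p₁ − p₀) / p₁.
PN = (0.51 − 0.29) / 0.51 = 0.22 / 0.51 ≈ 0.4314

PN ≈ 0.431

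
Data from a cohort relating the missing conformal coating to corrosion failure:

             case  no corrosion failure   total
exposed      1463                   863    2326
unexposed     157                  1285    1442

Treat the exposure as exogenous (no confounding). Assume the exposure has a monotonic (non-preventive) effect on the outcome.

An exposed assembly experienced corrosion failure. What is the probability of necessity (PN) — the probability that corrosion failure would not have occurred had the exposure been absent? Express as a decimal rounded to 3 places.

PN ≈ 0.827

p₁ = P(outcome | exposed) = 1463/2326 = 0.62898
p₀ = P(outcome | unexposed) = 157/1442 = 0.10888
Under exogeneity and monotonicity, PN = (p₁ − p₀) / p₁.
PN = (0.62898 − 0.10888) / 0.62898 = 0.5201 / 0.62898 ≈ 0.8269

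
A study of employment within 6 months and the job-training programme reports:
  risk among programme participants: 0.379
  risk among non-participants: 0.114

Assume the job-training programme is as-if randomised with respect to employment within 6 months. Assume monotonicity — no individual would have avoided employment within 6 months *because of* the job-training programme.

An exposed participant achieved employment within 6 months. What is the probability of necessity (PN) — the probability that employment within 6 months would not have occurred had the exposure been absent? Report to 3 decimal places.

Let p₁ = 0.379, p₀ = 0.114.
Under exogeneity and monotonicity, PN = (p₁ − p₀) / p₁.
PN = (0.379 − 0.114) / 0.379 = 0.265 / 0.379 ≈ 0.6992

PN ≈ 0.699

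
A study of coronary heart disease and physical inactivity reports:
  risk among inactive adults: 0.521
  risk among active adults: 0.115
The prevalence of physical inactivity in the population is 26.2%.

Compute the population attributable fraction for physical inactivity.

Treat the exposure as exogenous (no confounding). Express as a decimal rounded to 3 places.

PAF ≈ 0.481

Let p₁ = 0.521, p₀ = 0.115.
Overall risk P(Y=1) = π·p₁ + (1−π)·p₀ = 0.262×0.521 + 0.738×0.115 = 0.22137.
Under exogeneity, PAF = [P(Y=1) − p₀] / P(Y=1).
PAF = (0.22137 − 0.115) / 0.22137 ≈ 0.4805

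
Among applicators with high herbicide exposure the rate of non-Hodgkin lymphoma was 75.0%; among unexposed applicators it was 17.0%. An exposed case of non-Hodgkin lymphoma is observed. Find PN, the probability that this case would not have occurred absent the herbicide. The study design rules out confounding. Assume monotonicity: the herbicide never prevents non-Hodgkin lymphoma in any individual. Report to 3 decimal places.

PN ≈ 0.773

p₁ = 0.75, p₀ = 0.17.
Under exogeneity and monotonicity, PN = (p₁ − p₀) / p₁.
PN = (0.75 − 0.17) / 0.75 = 0.58 / 0.75 ≈ 0.7733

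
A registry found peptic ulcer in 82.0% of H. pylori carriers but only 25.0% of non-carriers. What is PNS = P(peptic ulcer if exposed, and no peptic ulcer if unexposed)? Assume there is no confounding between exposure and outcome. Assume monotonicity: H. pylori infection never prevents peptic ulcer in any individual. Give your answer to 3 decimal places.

p₁ = 0.82, p₀ = 0.25.
Under exogeneity and monotonicity, PNS = p₁ − p₀.
PNS = 0.82 − 0.25 = 0.57

PNS ≈ 0.570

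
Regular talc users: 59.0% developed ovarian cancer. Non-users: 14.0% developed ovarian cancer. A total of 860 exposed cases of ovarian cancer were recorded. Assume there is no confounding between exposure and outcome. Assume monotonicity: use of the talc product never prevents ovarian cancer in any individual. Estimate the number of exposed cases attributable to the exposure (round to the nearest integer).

about 656 cases

p₁ = 0.59, p₀ = 0.14.
PN = (p₁ − p₀)/p₁ = (0.59 − 0.14) / 0.59 ≈ 0.76271.
Attributable cases ≈ PN × (exposed cases) = 0.76271 × 860 ≈ 655.93.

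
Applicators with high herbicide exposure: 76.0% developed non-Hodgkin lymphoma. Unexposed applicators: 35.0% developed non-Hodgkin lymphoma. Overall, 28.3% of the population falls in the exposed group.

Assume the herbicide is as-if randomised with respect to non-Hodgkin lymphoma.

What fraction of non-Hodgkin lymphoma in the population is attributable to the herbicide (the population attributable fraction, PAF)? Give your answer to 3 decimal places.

PAF ≈ 0.249

p₁ = 0.76, p₀ = 0.35.
Overall risk P(Y=1) = π·p₁ + (1−π)·p₀ = 0.283×0.76 + 0.717×0.35 = 0.46603.
Under exogeneity, PAF = [P(Y=1) − p₀] / P(Y=1).
PAF = (0.46603 − 0.35) / 0.46603 ≈ 0.2490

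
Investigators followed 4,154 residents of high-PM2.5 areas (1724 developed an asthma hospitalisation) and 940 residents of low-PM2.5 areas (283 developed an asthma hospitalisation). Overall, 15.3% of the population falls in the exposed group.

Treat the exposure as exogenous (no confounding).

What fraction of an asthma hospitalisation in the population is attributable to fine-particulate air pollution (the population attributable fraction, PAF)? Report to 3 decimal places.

p₁ = P(outcome | exposed) = 1724/4154 = 0.41502
p₀ = P(outcome | unexposed) = 283/940 = 0.30106
Overall risk P(Y=1) = π·p₁ + (1−π)·p₀ = 0.153×0.41502 + 0.847×0.30106 = 0.3185.
Under exogeneity, PAF = [P(Y=1) − p₀] / P(Y=1).
PAF = (0.3185 − 0.30106) / 0.3185 ≈ 0.0547

PAF ≈ 0.055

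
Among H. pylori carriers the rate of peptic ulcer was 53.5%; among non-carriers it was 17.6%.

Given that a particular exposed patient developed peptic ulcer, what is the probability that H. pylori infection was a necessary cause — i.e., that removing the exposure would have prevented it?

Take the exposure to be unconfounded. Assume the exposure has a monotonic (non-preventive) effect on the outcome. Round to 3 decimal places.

PN ≈ 0.671

p₁ = 0.535, p₀ = 0.176.
Under exogeneity and monotonicity, PN = (p₁ − p₀) / p₁.
PN = (0.535 − 0.176) / 0.535 = 0.359 / 0.535 ≈ 0.6710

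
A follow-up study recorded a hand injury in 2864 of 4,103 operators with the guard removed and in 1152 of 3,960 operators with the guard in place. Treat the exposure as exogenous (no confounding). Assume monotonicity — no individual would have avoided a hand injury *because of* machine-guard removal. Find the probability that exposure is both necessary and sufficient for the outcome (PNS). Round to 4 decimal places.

PNS ≈ 0.4071

p₁ = P(outcome | exposed) = 2864/4103 = 0.69803
p₀ = P(outcome | unexposed) = 1152/3960 = 0.29091
Under exogeneity and monotonicity, PNS = p₁ − p₀.
PNS = 0.69803 − 0.29091 = 0.40712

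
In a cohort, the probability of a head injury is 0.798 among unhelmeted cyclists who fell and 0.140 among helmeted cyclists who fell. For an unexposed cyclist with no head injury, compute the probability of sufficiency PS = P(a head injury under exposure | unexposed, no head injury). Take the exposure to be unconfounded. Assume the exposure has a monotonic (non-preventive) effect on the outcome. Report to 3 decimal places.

PS ≈ 0.765

Let p₁ = 0.798, p₀ = 0.14.
Under exogeneity and monotonicity, PS = (p₁ − p₀) / (1 − p₀).
PS = (0.798 − 0.14) / (1 − 0.14) = 0.658 / 0.86 ≈ 0.7651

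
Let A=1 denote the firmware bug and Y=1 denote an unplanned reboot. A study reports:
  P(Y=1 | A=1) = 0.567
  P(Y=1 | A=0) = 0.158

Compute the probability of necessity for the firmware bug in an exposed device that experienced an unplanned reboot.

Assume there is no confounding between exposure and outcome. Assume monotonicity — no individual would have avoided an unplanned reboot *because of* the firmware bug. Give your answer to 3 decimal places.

Let p₁ = 0.567, p₀ = 0.158.
Under exogeneity and monotonicity, PN = (p₁ − p₀) / p₁.
PN = (0.567 − 0.158) / 0.567 = 0.409 / 0.567 ≈ 0.7213

PN ≈ 0.721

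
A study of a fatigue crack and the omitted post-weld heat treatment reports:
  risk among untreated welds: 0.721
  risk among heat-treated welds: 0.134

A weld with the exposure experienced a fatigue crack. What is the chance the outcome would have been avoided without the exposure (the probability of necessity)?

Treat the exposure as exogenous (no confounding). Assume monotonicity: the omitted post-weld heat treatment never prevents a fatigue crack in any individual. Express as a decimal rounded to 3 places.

Let p₁ = 0.721, p₀ = 0.134.
Under exogeneity and monotonicity, PN = (p₁ − p₀) / p₁.
PN = (0.721 − 0.134) / 0.721 = 0.587 / 0.721 ≈ 0.8141

PN ≈ 0.814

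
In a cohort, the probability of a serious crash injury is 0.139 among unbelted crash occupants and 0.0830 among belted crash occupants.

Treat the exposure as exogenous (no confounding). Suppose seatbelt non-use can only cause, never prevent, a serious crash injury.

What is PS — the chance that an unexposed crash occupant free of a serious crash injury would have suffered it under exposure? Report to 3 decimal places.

PS ≈ 0.061

Let p₁ = 0.139, p₀ = 0.083.
Under exogeneity and monotonicity, PS = (p₁ − p₀) / (1 − p₀).
PS = (0.139 − 0.083) / (1 − 0.083) = 0.056 / 0.917 ≈ 0.0611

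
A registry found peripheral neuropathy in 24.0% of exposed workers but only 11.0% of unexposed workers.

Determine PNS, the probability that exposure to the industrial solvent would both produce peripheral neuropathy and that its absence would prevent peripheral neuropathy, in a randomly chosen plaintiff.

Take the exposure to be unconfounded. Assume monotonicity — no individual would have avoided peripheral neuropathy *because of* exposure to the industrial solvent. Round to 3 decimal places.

p₁ = 0.24, p₀ = 0.11.
Under exogeneity and monotonicity, PNS = p₁ − p₀.
PNS = 0.24 − 0.11 = 0.13

PNS ≈ 0.130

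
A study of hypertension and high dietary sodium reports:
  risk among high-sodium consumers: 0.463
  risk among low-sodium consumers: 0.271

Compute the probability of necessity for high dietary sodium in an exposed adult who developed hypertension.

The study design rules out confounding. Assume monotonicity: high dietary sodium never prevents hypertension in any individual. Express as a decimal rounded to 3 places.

Let p₁ = 0.463, p₀ = 0.271.
Under exogeneity and monotonicity, PN = (p₁ − p₀) / p₁.
PN = (0.463 − 0.271) / 0.463 = 0.192 / 0.463 ≈ 0.4147

PN ≈ 0.415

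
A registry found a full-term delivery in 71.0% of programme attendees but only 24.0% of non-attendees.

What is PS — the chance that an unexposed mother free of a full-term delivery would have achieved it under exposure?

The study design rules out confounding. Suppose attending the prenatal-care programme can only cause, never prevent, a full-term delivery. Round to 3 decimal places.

PS ≈ 0.618

p₁ = 0.71, p₀ = 0.24.
Under exogeneity and monotonicity, PS = (p₁ − p₀) / (1 − p₀).
PS = (0.71 − 0.24) / (1 − 0.24) = 0.47 / 0.76 ≈ 0.6184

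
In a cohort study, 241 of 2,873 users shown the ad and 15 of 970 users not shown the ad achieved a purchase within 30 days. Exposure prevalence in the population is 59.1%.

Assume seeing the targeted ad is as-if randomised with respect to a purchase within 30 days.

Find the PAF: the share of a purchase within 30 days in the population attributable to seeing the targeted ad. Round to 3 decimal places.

PAF ≈ 0.723

p₁ = P(outcome | exposed) = 241/2873 = 0.083884
p₀ = P(outcome | unexposed) = 15/970 = 0.015464
Overall risk P(Y=1) = π·p₁ + (1−π)·p₀ = 0.591×0.083884 + 0.409×0.015464 = 0.0559.
Under exogeneity, PAF = [P(Y=1) − p₀] / P(Y=1).
PAF = (0.0559 − 0.015464) / 0.0559 ≈ 0.7234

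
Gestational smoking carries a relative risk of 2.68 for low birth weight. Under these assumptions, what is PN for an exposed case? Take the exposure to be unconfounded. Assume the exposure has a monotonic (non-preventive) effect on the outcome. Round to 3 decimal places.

Under exogeneity and monotonicity, PN = (RR − 1) / RR = 1 − 1/RR.
PN = (2.68 − 1) / 2.68 = 1.68 / 2.68 ≈ 0.6269

PN ≈ 0.627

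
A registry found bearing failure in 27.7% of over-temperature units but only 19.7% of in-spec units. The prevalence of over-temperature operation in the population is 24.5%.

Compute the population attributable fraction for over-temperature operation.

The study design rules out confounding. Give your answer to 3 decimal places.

PAF ≈ 0.090

p₁ = 0.277, p₀ = 0.197.
Overall risk P(Y=1) = π·p₁ + (1−π)·p₀ = 0.245×0.277 + 0.755×0.197 = 0.2166.
Under exogeneity, PAF = [P(Y=1) − p₀] / P(Y=1).
PAF = (0.2166 − 0.197) / 0.2166 ≈ 0.0905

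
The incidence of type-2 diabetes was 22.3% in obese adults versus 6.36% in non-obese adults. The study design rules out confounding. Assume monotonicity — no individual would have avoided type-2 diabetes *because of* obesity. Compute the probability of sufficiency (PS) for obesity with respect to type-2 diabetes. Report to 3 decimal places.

PS ≈ 0.170

p₁ = 0.223, p₀ = 0.0636.
Under exogeneity and monotonicity, PS = (p₁ − p₀) / (1 − p₀).
PS = (0.223 − 0.0636) / (1 − 0.0636) = 0.1594 / 0.9364 ≈ 0.1702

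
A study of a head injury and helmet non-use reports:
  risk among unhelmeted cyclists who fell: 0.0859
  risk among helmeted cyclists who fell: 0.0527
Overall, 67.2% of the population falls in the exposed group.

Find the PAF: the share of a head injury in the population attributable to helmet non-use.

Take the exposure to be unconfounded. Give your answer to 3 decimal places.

Let p₁ = 0.0859, p₀ = 0.0527.
Overall risk P(Y=1) = π·p₁ + (1−π)·p₀ = 0.672×0.0859 + 0.328×0.0527 = 0.07501.
Under exogeneity, PAF = [P(Y=1) − p₀] / P(Y=1).
PAF = (0.07501 − 0.0527) / 0.07501 ≈ 0.2974

PAF ≈ 0.297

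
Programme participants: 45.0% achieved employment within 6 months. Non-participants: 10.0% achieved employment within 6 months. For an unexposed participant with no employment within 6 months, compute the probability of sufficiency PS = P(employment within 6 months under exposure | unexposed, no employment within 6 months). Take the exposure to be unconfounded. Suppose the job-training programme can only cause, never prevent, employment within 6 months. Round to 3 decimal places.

PS ≈ 0.389

p₁ = 0.45, p₀ = 0.1.
Under exogeneity and monotonicity, PS = (p₁ − p₀) / (1 − p₀).
PS = (0.45 − 0.1) / (1 − 0.1) = 0.35 / 0.9 ≈ 0.3889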